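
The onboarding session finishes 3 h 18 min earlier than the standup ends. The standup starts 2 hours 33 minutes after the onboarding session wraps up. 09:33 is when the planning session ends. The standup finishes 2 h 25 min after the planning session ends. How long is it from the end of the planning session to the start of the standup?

100 minutes

The standup ends at 09:33 + 145 min = 11:58.
The onboarding session ends at 11:58 − 198 min = 08:40.
The standup starts at 08:40 + 153 min = 11:13.
From 09:33 to 11:13 is 100 minutes.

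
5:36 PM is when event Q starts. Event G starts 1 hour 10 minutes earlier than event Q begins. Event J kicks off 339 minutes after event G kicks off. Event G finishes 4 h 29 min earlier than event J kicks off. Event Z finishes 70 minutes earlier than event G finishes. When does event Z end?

4:26 PM

Event G starts at 5:36 PM − 70 min = 4:26 PM.
Event J starts at 4:26 PM + 339 min = 10:05 PM.
Event G ends at 10:05 PM − 269 min = 5:36 PM.
Event Z ends at 5:36 PM − 70 min = 4:26 PM.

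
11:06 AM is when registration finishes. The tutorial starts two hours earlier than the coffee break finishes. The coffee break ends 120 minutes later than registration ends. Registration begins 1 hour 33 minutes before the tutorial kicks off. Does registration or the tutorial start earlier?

registration

The coffee break ends at 11:06 AM + 120 min = 1:06 PM.
The tutorial starts at 1:06 PM − 120 min = 11:06 AM.
Registration starts at 11:06 AM − 93 min = 9:33 AM.
Registration starts at 9:33 AM and the tutorial starts at 11:06 AM, so registration is first.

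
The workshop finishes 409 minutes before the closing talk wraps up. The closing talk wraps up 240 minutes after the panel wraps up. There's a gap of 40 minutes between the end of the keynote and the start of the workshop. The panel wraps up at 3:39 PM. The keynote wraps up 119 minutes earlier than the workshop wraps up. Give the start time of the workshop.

The closing talk ends at 3:39 PM + 240 min = 7:39 PM.
The workshop ends at 7:39 PM − 409 min = 12:50 PM.
The keynote ends at 12:50 PM − 119 min = 10:51 AM.
The workshop starts at 10:51 AM + 40 min = 11:31 AM.

11:31 AM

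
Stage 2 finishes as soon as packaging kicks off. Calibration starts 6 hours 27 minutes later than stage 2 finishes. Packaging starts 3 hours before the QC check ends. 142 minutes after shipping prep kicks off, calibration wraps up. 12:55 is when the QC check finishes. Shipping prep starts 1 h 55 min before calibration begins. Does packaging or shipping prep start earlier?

Packaging starts at 12:55 − 180 min = 09:55.
So stage 2 ends at 09:55.
Calibration starts at 09:55 + 387 min = 16:22.
Shipping prep starts at 16:22 − 115 min = 14:27.
Packaging starts at 09:55 and shipping prep starts at 14:27, so packaging is first.

packaging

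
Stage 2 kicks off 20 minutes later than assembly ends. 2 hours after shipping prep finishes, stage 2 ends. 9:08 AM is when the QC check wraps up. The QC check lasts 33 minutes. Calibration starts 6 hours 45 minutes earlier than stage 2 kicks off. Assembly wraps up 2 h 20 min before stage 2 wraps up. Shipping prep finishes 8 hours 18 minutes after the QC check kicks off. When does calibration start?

The QC check starts at 9:08 AM − 33 min = 8:35 AM.
Shipping prep ends at 8:35 AM + 498 min = 4:53 PM.
Stage 2 ends at 4:53 PM + 120 min = 6:53 PM.
Assembly ends at 6:53 PM − 140 min = 4:33 PM.
Stage 2 starts at 4:33 PM + 20 min = 4:53 PM.
Calibration starts at 4:53 PM − 405 min = 10:08 AM.

10:08 AM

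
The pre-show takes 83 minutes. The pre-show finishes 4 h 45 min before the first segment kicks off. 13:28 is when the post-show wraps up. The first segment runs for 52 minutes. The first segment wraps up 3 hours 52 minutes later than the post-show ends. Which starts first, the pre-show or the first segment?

the pre-show

The first segment ends at 13:28 + 232 min = 17:20.
The first segment starts at 17:20 − 52 min = 16:28.
The pre-show ends at 16:28 − 285 min = 11:43.
The pre-show starts at 11:43 − 83 min = 10:20.
The pre-show starts at 10:20 and the first segment starts at 16:28, so the pre-show is first.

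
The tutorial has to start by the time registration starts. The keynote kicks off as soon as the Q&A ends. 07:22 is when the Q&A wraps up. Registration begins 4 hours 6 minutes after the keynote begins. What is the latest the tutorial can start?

11:28

The keynote starts at 07:22.
Registration starts at 07:22 + 246 min = 11:28.
The tutorial is bounded by registration, so the latest it can start is 11:28.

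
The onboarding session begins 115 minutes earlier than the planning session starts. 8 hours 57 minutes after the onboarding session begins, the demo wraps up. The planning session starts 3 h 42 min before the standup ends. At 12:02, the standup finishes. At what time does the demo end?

The planning session starts at 12:02 − 222 min = 08:20.
The onboarding session starts at 08:20 − 115 min = 06:25.
The demo ends at 06:25 + 537 min = 15:22.

15:22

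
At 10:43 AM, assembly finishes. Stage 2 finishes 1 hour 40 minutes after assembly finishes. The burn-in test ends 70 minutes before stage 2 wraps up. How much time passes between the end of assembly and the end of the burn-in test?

0.5 hours

Stage 2 ends at 10:43 AM + 100 min = 12:23 PM.
The burn-in test ends at 12:23 PM − 70 min = 11:13 AM.
From 10:43 AM to 11:13 AM is 0.5 hours.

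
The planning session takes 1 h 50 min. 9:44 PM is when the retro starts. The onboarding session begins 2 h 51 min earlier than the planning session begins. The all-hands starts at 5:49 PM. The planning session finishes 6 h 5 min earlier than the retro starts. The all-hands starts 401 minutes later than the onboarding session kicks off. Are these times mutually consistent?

No

The planning session ends at 9:44 PM − 365 min = 3:39 PM.
The planning session starts at 3:39 PM − 110 min = 1:49 PM.
The onboarding session starts at 1:49 PM − 171 min = 10:58 AM.
The all-hands starts at 10:58 AM + 401 min = 5:39 PM.
But the all-hands is also said to start at 5:49 PM — a 10-minute conflict.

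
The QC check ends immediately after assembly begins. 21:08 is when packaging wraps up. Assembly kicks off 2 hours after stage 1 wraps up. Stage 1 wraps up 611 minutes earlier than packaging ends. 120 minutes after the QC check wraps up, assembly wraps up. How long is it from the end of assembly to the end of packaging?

Stage 1 ends at 21:08 − 611 min = 10:57.
Assembly starts at 10:57 + 120 min = 12:57.
So the QC check ends at 12:57.
Assembly ends at 12:57 + 120 min = 14:57.
From 14:57 to 21:08 is 6 hours 11 minutes.

6 hours 11 minutes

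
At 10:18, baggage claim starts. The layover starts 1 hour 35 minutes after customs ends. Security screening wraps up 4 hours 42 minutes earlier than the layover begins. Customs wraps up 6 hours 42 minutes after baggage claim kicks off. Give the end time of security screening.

13:53

Customs ends at 10:18 + 402 min = 17:00.
The layover starts at 17:00 + 95 min = 18:35.
Security screening ends at 18:35 − 282 min = 13:53.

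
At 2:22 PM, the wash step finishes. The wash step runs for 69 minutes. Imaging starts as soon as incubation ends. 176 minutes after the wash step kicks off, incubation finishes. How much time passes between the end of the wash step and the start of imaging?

107 minutes

The wash step starts at 2:22 PM − 69 min = 1:13 PM.
Incubation ends at 1:13 PM + 176 min = 4:09 PM.
So imaging starts at 4:09 PM.
From 2:22 PM to 4:09 PM is 107 minutes.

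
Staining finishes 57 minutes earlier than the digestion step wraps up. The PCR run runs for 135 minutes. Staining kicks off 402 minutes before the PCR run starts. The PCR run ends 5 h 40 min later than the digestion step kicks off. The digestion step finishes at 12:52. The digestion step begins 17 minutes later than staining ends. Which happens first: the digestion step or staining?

staining

Staining ends at 12:52 − 57 min = 11:55.
The digestion step starts at 11:55 + 17 min = 12:12.
The PCR run ends at 12:12 + 340 min = 17:52.
The PCR run starts at 17:52 − 135 min = 15:37.
Staining starts at 15:37 − 402 min = 08:55.
The digestion step starts at 12:12 and staining starts at 08:55, so staining is first.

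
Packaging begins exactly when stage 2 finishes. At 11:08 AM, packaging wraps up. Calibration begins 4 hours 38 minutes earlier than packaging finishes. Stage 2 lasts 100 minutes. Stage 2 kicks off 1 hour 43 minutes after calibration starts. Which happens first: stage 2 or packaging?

Calibration starts at 11:08 AM − 278 min = 6:30 AM.
Stage 2 starts at 6:30 AM + 103 min = 8:13 AM.
Stage 2 ends at 8:13 AM + 100 min = 9:53 AM.
So packaging starts at 9:53 AM.
Stage 2 starts at 8:13 AM and packaging starts at 9:53 AM, so stage 2 is first.

stage 2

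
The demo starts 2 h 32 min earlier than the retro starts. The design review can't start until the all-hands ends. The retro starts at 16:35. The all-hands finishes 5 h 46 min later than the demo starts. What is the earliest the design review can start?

The demo starts at 16:35 − 152 min = 14:03.
The all-hands ends at 14:03 + 346 min = 19:49.
The design review is bounded by the all-hands, so the earliest it can start is 19:49.

19:49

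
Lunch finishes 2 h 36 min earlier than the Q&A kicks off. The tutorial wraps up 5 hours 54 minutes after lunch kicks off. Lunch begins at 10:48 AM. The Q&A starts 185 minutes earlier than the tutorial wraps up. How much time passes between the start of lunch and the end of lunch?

The tutorial ends at 10:48 AM + 354 min = 4:42 PM.
The Q&A starts at 4:42 PM − 185 min = 1:37 PM.
Lunch ends at 1:37 PM − 156 min = 11:01 AM.
From 10:48 AM to 11:01 AM is 13 minutes.

13 minutes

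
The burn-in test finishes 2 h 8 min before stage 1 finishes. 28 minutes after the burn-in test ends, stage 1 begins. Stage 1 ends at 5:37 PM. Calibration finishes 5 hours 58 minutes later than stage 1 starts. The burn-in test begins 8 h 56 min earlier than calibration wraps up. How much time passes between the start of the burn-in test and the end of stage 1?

The burn-in test ends at 5:37 PM − 128 min = 3:29 PM.
Stage 1 starts at 3:29 PM + 28 min = 3:57 PM.
Calibration ends at 3:57 PM + 358 min = 9:55 PM.
The burn-in test starts at 9:55 PM − 536 min = 12:59 PM.
From 12:59 PM to 5:37 PM is 278 minutes.

278 minutes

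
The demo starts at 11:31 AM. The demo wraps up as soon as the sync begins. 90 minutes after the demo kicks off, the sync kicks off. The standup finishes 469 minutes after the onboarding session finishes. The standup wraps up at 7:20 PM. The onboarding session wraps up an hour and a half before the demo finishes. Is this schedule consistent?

Yes

The sync starts at 11:31 AM + 90 min = 1:01 PM.
So the demo ends at 1:01 PM.
The onboarding session ends at 1:01 PM − 90 min = 11:31 AM.
The standup ends at 11:31 AM + 469 min = 7:20 PM.
That matches the stated 7:20 PM, so the schedule is consistent.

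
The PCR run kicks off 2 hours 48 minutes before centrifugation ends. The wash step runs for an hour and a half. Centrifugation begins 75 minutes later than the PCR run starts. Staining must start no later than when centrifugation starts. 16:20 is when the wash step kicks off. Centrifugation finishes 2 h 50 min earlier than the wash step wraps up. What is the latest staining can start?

The wash step ends at 16:20 + 90 min = 17:50.
Centrifugation ends at 17:50 − 170 min = 15:00.
The PCR run starts at 15:00 − 168 min = 12:12.
Centrifugation starts at 12:12 + 75 min = 13:27.
Staining is bounded by centrifugation, so the latest it can start is 13:27.

13:27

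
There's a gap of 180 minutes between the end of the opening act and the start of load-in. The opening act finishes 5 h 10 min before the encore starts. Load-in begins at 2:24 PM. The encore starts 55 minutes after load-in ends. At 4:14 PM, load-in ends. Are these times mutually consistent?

No

The encore starts at 4:14 PM + 55 min = 5:09 PM.
The opening act ends at 5:09 PM − 310 min = 11:59 AM.
Load-in starts at 11:59 AM + 180 min = 2:59 PM.
But load-in is also said to start at 2:24 PM — a 35-minute conflict.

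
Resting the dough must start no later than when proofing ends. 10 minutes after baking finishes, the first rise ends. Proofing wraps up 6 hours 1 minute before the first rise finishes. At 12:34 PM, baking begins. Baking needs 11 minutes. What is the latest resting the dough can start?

Baking ends at 12:34 PM + 11 min = 12:45 PM.
The first rise ends at 12:45 PM + 10 min = 12:55 PM.
Proofing ends at 12:55 PM − 361 min = 6:54 AM.
Resting the dough is bounded by proofing, so the latest it can start is 6:54 AM.

6:54 AM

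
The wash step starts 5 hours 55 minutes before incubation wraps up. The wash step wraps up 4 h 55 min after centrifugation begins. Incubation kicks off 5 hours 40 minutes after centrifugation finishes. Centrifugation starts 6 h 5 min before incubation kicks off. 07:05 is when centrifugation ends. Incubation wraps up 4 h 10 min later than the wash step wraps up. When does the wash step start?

09:50

Incubation starts at 07:05 + 340 min = 12:45.
Centrifugation starts at 12:45 − 365 min = 06:40.
The wash step ends at 06:40 + 295 min = 11:35.
Incubation ends at 11:35 + 250 min = 15:45.
The wash step starts at 15:45 − 355 min = 09:50.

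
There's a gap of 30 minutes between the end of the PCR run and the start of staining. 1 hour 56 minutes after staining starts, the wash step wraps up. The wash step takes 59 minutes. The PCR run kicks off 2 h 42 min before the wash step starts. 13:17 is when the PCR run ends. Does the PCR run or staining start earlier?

the PCR run

Staining starts at 13:17 + 30 min = 13:47.
The wash step ends at 13:47 + 116 min = 15:43.
The wash step starts at 15:43 − 59 min = 14:44.
The PCR run starts at 14:44 − 162 min = 12:02.
The PCR run starts at 12:02 and staining starts at 13:47, so the PCR run is first.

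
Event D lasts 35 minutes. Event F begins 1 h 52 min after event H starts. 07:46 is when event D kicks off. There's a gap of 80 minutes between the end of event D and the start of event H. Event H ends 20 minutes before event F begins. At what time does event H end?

11:13

Event D ends at 07:46 + 35 min = 08:21.
Event H starts at 08:21 + 80 min = 09:41.
Event F starts at 09:41 + 112 min = 11:33.
Event H ends at 11:33 − 20 min = 11:13.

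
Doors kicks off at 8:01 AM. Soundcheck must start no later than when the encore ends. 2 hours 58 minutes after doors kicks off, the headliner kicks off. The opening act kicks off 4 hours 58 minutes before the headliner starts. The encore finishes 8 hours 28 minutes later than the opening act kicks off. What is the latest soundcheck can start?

The headliner starts at 8:01 AM + 178 min = 10:59 AM.
The opening act starts at 10:59 AM − 298 min = 6:01 AM.
The encore ends at 6:01 AM + 508 min = 2:29 PM.
Soundcheck is bounded by the encore, so the latest it can start is 2:29 PM.

2:29 PM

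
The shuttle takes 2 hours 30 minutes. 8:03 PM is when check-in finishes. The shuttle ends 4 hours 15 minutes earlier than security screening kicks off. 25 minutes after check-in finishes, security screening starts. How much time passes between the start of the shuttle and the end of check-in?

6 hours 20 minutes

Security screening starts at 8:03 PM + 25 min = 8:28 PM.
The shuttle ends at 8:28 PM − 255 min = 4:13 PM.
The shuttle starts at 4:13 PM − 150 min = 1:43 PM.
From 1:43 PM to 8:03 PM is 6 hours 20 minutes.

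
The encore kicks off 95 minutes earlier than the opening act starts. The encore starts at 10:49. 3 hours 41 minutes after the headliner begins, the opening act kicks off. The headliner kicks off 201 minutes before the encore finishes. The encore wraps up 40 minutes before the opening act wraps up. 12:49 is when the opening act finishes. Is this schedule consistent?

The encore ends at 12:49 − 40 min = 12:09.
The headliner starts at 12:09 − 201 min = 08:48.
The opening act starts at 08:48 + 221 min = 12:29.
The encore starts at 12:29 − 95 min = 10:54.
But the encore is also said to start at 10:49 — a 5-minute conflict.

No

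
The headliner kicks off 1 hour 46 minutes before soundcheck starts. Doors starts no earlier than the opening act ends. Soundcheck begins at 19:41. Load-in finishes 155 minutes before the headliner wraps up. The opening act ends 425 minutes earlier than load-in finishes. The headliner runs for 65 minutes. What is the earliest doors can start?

The headliner starts at 19:41 − 106 min = 17:55.
The headliner ends at 17:55 + 65 min = 19:00.
Load-in ends at 19:00 − 155 min = 16:25.
The opening act ends at 16:25 − 425 min = 09:20.
Doors is bounded by the opening act, so the earliest it can start is 09:20.

09:20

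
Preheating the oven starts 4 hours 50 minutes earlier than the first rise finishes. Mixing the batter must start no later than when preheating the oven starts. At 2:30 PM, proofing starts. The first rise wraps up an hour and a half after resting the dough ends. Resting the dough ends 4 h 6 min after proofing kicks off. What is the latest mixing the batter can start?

Resting the dough ends at 2:30 PM + 246 min = 6:36 PM.
The first rise ends at 6:36 PM + 90 min = 8:06 PM.
Preheating the oven starts at 8:06 PM − 290 min = 3:16 PM.
Mixing the batter is bounded by preheating the oven, so the latest it can start is 3:16 PM.

3:16 PM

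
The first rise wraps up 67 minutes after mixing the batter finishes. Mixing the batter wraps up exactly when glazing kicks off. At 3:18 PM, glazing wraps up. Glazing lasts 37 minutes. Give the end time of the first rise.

Glazing starts at 3:18 PM − 37 min = 2:41 PM.
So mixing the batter ends at 2:41 PM.
The first rise ends at 2:41 PM + 67 min = 3:48 PM.

3:48 PM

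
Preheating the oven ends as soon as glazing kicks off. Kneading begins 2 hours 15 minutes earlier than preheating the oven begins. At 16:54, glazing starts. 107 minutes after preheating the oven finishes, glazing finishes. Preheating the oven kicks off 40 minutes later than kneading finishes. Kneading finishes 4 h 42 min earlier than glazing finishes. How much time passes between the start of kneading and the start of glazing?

Preheating the oven ends at 16:54.
Glazing ends at 16:54 + 107 min = 18:41.
Kneading ends at 18:41 − 282 min = 13:59.
Preheating the oven starts at 13:59 + 40 min = 14:39.
Kneading starts at 14:39 − 135 min = 12:24.
From 12:24 to 16:54 is 270 minutes.

270 minutes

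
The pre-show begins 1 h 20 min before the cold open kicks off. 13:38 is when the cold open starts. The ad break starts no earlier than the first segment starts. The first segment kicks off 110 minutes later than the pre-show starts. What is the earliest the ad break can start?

14:08

The pre-show starts at 13:38 − 80 min = 12:18.
The first segment starts at 12:18 + 110 min = 14:08.
The ad break is bounded by the first segment, so the earliest it can start is 14:08.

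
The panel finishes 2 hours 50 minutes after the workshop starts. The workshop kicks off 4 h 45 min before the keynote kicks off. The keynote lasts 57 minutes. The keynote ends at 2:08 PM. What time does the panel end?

11:16 AM

The keynote starts at 2:08 PM − 57 min = 1:11 PM.
The workshop starts at 1:11 PM − 285 min = 8:26 AM.
The panel ends at 8:26 AM + 170 min = 11:16 AM.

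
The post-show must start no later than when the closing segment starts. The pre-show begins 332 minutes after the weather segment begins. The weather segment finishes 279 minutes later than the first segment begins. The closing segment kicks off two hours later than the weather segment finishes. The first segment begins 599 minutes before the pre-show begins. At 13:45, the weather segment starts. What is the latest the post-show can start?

The pre-show starts at 13:45 + 332 min = 19:17.
The first segment starts at 19:17 − 599 min = 09:18.
The weather segment ends at 09:18 + 279 min = 13:57.
The closing segment starts at 13:57 + 120 min = 15:57.
The post-show is bounded by the closing segment, so the latest it can start is 15:57.

15:57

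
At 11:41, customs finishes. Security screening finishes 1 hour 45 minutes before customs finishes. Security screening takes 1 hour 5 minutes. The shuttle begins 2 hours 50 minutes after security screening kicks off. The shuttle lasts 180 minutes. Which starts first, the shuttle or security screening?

Security screening ends at 11:41 − 105 min = 09:56.
Security screening starts at 09:56 − 65 min = 08:51.
The shuttle starts at 08:51 + 170 min = 11:41.
The shuttle starts at 11:41 and security screening starts at 08:51, so security screening is first.

security screening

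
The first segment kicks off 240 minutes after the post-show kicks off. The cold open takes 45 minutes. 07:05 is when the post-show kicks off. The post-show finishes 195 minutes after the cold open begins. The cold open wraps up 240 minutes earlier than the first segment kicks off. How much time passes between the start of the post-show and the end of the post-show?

The first segment starts at 07:05 + 240 min = 11:05.
The cold open ends at 11:05 − 240 min = 07:05.
The cold open starts at 07:05 − 45 min = 06:20.
The post-show ends at 06:20 + 195 min = 09:35.
From 07:05 to 09:35 is 2 hours 30 minutes.

2 hours 30 minutes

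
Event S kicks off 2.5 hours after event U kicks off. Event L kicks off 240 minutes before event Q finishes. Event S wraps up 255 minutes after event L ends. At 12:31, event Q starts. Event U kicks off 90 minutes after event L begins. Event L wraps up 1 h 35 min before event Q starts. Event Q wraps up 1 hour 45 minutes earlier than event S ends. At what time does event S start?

13:26

Event L ends at 12:31 − 95 min = 10:56.
Event S ends at 10:56 + 255 min = 15:11.
Event Q ends at 15:11 − 105 min = 13:26.
Event L starts at 13:26 − 240 min = 09:26.
Event U starts at 09:26 + 90 min = 10:56.
Event S starts at 10:56 + 150 min = 13:26.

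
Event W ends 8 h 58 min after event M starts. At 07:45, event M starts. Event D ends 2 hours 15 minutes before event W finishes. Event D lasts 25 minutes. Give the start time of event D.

14:03

Event W ends at 07:45 + 538 min = 16:43.
Event D ends at 16:43 − 135 min = 14:28.
Event D starts at 14:28 − 25 min = 14:03.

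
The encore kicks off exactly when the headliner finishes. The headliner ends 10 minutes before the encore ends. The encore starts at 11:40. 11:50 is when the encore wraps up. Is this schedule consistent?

Yes

The headliner ends at 11:50 − 10 min = 11:40.
So the encore starts at 11:40.
That matches the stated 11:40, so the schedule is consistent.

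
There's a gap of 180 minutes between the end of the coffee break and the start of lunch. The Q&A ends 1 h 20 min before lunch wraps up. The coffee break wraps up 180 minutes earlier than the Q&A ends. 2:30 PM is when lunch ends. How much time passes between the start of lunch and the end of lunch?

1 hour 20 minutes

The Q&A ends at 2:30 PM − 80 min = 1:10 PM.
The coffee break ends at 1:10 PM − 180 min = 10:10 AM.
Lunch starts at 10:10 AM + 180 min = 1:10 PM.
From 1:10 PM to 2:30 PM is 1 hour 20 minutes.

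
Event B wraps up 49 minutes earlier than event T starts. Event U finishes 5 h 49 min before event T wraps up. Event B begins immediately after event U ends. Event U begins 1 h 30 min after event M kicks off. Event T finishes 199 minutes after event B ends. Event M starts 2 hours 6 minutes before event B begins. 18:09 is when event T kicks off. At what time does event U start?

14:14

Event B ends at 18:09 − 49 min = 17:20.
Event T ends at 17:20 + 199 min = 20:39.
Event U ends at 20:39 − 349 min = 14:50.
So event B starts at 14:50.
Event M starts at 14:50 − 126 min = 12:44.
Event U starts at 12:44 + 90 min = 14:14.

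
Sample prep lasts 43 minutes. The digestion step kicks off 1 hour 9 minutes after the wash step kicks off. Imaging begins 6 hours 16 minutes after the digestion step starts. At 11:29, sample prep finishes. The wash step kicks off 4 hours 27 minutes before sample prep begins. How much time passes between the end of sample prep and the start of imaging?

Sample prep starts at 11:29 − 43 min = 10:46.
The wash step starts at 10:46 − 267 min = 06:19.
The digestion step starts at 06:19 + 69 min = 07:28.
Imaging starts at 07:28 + 376 min = 13:44.
From 11:29 to 13:44 is 135 minutes.

135 minutes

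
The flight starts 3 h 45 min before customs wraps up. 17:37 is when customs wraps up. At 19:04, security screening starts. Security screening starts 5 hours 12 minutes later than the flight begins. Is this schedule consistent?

The flight starts at 17:37 − 225 min = 13:52.
Security screening starts at 13:52 + 312 min = 19:04.
That matches the stated 19:04, so the schedule is consistent.

Yes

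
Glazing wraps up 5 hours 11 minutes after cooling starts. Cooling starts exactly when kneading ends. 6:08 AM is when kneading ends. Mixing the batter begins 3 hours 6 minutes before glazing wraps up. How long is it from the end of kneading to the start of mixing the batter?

Cooling starts at 6:08 AM.
Glazing ends at 6:08 AM + 311 min = 11:19 AM.
Mixing the batter starts at 11:19 AM − 186 min = 8:13 AM.
From 6:08 AM to 8:13 AM is 2 hours 5 minutes.

2 hours 5 minutes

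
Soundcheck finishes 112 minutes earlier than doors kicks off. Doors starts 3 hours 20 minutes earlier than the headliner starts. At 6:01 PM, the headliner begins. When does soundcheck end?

12:49 PM

Doors starts at 6:01 PM − 200 min = 2:41 PM.
Soundcheck ends at 2:41 PM − 112 min = 12:49 PM.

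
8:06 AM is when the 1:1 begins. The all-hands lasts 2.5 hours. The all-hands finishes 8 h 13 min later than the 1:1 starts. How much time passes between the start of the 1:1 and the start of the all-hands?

The all-hands ends at 8:06 AM + 493 min = 4:19 PM.
The all-hands starts at 4:19 PM − 150 min = 1:49 PM.
From 8:06 AM to 1:49 PM is 343 minutes.

343 minutes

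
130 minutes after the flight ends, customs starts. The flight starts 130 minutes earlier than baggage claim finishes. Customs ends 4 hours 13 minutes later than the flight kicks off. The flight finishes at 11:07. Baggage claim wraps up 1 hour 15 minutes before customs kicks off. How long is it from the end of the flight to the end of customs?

Customs starts at 11:07 + 130 min = 13:17.
Baggage claim ends at 13:17 − 75 min = 12:02.
The flight starts at 12:02 − 130 min = 09:52.
Customs ends at 09:52 + 253 min = 14:05.
From 11:07 to 14:05 is 2 hours 58 minutes.

2 hours 58 minutes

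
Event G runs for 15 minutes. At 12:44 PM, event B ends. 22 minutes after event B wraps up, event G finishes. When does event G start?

Event G ends at 12:44 PM + 22 min = 1:06 PM.
Event G starts at 1:06 PM − 15 min = 12:51 PM.

12:51 PM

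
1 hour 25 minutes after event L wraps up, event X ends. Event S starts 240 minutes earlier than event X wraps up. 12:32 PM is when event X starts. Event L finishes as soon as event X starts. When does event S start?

9:57 AM

Event L ends at 12:32 PM.
Event X ends at 12:32 PM + 85 min = 1:57 PM.
Event S starts at 1:57 PM − 240 min = 9:57 AM.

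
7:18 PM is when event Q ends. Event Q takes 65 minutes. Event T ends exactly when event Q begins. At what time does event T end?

Event Q starts at 7:18 PM − 65 min = 6:13 PM.
So event T ends at 6:13 PM.

6:13 PM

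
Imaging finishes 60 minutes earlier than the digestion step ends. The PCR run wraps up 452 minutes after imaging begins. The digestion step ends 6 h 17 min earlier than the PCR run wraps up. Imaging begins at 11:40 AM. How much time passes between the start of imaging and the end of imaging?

15 minutes

The PCR run ends at 11:40 AM + 452 min = 7:12 PM.
The digestion step ends at 7:12 PM − 377 min = 12:55 PM.
Imaging ends at 12:55 PM − 60 min = 11:55 AM.
From 11:40 AM to 11:55 AM is 15 minutes.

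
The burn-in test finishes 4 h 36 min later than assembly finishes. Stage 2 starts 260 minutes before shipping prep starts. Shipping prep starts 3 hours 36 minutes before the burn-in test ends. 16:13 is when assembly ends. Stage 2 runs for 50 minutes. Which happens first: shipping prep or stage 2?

stage 2

The burn-in test ends at 16:13 + 276 min = 20:49.
Shipping prep starts at 20:49 − 216 min = 17:13.
Stage 2 starts at 17:13 − 260 min = 12:53.
Shipping prep starts at 17:13 and stage 2 starts at 12:53, so stage 2 is first.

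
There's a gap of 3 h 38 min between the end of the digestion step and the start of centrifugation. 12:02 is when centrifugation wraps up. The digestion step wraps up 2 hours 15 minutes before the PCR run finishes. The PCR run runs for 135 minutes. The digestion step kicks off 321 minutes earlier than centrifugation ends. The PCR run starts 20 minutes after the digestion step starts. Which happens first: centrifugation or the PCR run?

the PCR run

The digestion step starts at 12:02 − 321 min = 06:41.
The PCR run starts at 06:41 + 20 min = 07:01.
The PCR run ends at 07:01 + 135 min = 09:16.
The digestion step ends at 09:16 − 135 min = 07:01.
Centrifugation starts at 07:01 + 218 min = 10:39.
Centrifugation starts at 10:39 and the PCR run starts at 07:01, so the PCR run is first.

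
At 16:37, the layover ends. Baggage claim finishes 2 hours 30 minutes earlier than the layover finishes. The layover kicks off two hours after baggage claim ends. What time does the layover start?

16:07

Baggage claim ends at 16:37 − 150 min = 14:07.
The layover starts at 14:07 + 120 min = 16:07.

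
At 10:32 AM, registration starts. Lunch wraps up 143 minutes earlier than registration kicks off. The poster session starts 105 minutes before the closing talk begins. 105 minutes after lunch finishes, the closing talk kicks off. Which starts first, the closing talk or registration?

Lunch ends at 10:32 AM − 143 min = 8:09 AM.
The closing talk starts at 8:09 AM + 105 min = 9:54 AM.
The closing talk starts at 9:54 AM and registration starts at 10:32 AM, so the closing talk is first.

the closing talk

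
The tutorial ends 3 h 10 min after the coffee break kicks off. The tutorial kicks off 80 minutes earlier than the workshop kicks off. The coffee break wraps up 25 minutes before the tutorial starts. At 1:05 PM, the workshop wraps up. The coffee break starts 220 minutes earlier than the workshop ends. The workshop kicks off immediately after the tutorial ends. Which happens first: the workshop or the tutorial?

The coffee break starts at 1:05 PM − 220 min = 9:25 AM.
The tutorial ends at 9:25 AM + 190 min = 12:35 PM.
So the workshop starts at 12:35 PM.
The tutorial starts at 12:35 PM − 80 min = 11:15 AM.
The workshop starts at 12:35 PM and the tutorial starts at 11:15 AM, so the tutorial is first.

the tutorial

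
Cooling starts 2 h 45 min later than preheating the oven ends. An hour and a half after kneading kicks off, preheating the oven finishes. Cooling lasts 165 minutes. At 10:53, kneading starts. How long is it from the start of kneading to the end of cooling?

420 minutes

Preheating the oven ends at 10:53 + 90 min = 12:23.
Cooling starts at 12:23 + 165 min = 15:08.
Cooling ends at 15:08 + 165 min = 17:53.
From 10:53 to 17:53 is 420 minutes.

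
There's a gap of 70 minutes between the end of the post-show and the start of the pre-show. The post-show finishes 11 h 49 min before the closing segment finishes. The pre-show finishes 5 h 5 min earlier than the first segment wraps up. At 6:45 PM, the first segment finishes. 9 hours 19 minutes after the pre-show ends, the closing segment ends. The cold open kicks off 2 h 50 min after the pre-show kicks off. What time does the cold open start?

3:10 PM

The pre-show ends at 6:45 PM − 305 min = 1:40 PM.
The closing segment ends at 1:40 PM + 559 min = 10:59 PM.
The post-show ends at 10:59 PM − 709 min = 11:10 AM.
The pre-show starts at 11:10 AM + 70 min = 12:20 PM.
The cold open starts at 12:20 PM + 170 min = 3:10 PM.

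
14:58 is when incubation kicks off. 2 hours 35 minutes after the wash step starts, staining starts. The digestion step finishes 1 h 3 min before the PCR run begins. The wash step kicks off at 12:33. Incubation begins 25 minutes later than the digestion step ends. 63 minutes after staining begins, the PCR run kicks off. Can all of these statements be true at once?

No

Staining starts at 12:33 + 155 min = 15:08.
The PCR run starts at 15:08 + 63 min = 16:11.
The digestion step ends at 16:11 − 63 min = 15:08.
Incubation starts at 15:08 + 25 min = 15:33.
But incubation is also said to start at 14:58 — a 35-minute conflict.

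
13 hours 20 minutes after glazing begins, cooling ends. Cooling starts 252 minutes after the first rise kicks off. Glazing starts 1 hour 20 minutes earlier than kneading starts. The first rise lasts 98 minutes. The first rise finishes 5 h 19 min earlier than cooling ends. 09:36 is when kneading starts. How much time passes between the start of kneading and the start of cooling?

9 h 15 min

Glazing starts at 09:36 − 80 min = 08:16.
Cooling ends at 08:16 + 800 min = 21:36.
The first rise ends at 21:36 − 319 min = 16:17.
The first rise starts at 16:17 − 98 min = 14:39.
Cooling starts at 14:39 + 252 min = 18:51.
From 09:36 to 18:51 is 9 h 15 min.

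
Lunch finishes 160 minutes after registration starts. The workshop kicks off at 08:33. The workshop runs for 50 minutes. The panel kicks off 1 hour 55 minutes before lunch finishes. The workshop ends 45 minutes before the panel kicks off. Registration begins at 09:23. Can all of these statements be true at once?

Yes

Lunch ends at 09:23 + 160 min = 12:03.
The panel starts at 12:03 − 115 min = 10:08.
The workshop ends at 10:08 − 45 min = 09:23.
The workshop starts at 09:23 − 50 min = 08:33.
That matches the stated 08:33, so the schedule is consistent.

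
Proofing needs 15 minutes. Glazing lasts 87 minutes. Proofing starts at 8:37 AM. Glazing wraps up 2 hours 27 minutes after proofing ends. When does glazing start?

Proofing ends at 8:37 AM + 15 min = 8:52 AM.
Glazing ends at 8:52 AM + 147 min = 11:19 AM.
Glazing starts at 11:19 AM − 87 min = 9:52 AM.

9:52 AM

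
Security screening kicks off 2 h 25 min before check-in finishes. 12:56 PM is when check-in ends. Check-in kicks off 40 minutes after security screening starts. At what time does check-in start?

11:11 AM

Security screening starts at 12:56 PM − 145 min = 10:31 AM.
Check-in starts at 10:31 AM + 40 min = 11:11 AM.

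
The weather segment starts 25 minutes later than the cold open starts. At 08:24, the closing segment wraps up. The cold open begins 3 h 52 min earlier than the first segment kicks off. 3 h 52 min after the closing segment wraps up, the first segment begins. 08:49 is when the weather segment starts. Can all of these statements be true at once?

The first segment starts at 08:24 + 232 min = 12:16.
The cold open starts at 12:16 − 232 min = 08:24.
The weather segment starts at 08:24 + 25 min = 08:49.
That matches the stated 08:49, so the schedule is consistent.

Yes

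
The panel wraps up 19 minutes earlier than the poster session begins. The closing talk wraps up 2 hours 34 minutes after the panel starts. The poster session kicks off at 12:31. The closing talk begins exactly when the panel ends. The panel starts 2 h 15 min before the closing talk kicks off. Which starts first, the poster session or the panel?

The panel ends at 12:31 − 19 min = 12:12.
So the closing talk starts at 12:12.
The panel starts at 12:12 − 135 min = 09:57.
The poster session starts at 12:31 and the panel starts at 09:57, so the panel is first.

the panel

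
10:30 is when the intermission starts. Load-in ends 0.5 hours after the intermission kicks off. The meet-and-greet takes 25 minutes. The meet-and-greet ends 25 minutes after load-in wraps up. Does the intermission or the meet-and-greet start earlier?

the intermission

Load-in ends at 10:30 + 30 min = 11:00.
The meet-and-greet ends at 11:00 + 25 min = 11:25.
The meet-and-greet starts at 11:25 − 25 min = 11:00.
The intermission starts at 10:30 and the meet-and-greet starts at 11:00, so the intermission is first.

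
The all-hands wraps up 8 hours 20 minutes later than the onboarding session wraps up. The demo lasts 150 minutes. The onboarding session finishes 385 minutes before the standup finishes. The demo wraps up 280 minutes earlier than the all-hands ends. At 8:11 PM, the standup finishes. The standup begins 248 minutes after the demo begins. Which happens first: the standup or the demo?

the demo

The onboarding session ends at 8:11 PM − 385 min = 1:46 PM.
The all-hands ends at 1:46 PM + 500 min = 10:06 PM.
The demo ends at 10:06 PM − 280 min = 5:26 PM.
The demo starts at 5:26 PM − 150 min = 2:56 PM.
The standup starts at 2:56 PM + 248 min = 7:04 PM.
The standup starts at 7:04 PM and the demo starts at 2:56 PM, so the demo is first.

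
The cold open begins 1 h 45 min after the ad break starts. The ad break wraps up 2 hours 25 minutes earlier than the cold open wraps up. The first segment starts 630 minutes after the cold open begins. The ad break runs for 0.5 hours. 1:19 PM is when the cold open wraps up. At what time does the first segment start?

10:39 PM

The ad break ends at 1:19 PM − 145 min = 10:54 AM.
The ad break starts at 10:54 AM − 30 min = 10:24 AM.
The cold open starts at 10:24 AM + 105 min = 12:09 PM.
The first segment starts at 12:09 PM + 630 min = 10:39 PM.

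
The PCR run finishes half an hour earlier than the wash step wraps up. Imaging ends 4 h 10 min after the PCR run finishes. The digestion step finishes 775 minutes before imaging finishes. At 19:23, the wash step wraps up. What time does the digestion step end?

The PCR run ends at 19:23 − 30 min = 18:53.
Imaging ends at 18:53 + 250 min = 23:03.
The digestion step ends at 23:03 − 775 min = 10:08.

10:08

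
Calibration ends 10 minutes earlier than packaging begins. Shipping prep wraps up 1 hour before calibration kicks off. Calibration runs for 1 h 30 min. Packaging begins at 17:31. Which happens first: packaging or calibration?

Calibration ends at 17:31 − 10 min = 17:21.
Calibration starts at 17:21 − 90 min = 15:51.
Packaging starts at 17:31 and calibration starts at 15:51, so calibration is first.

calibration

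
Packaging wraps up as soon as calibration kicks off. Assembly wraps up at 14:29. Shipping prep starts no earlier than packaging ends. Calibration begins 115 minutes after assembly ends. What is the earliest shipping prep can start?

16:24

Calibration starts at 14:29 + 115 min = 16:24.
So packaging ends at 16:24.
Shipping prep is bounded by packaging, so the earliest it can start is 16:24.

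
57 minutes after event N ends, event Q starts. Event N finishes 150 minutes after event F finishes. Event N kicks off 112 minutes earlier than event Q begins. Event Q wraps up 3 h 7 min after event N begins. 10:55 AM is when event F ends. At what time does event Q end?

Event N ends at 10:55 AM + 150 min = 1:25 PM.
Event Q starts at 1:25 PM + 57 min = 2:22 PM.
Event N starts at 2:22 PM − 112 min = 12:30 PM.
Event Q ends at 12:30 PM + 187 min = 3:37 PM.

3:37 PM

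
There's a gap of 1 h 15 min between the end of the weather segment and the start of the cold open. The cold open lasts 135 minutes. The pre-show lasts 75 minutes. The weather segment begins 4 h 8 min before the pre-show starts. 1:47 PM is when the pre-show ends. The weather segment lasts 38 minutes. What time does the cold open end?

The pre-show starts at 1:47 PM − 75 min = 12:32 PM.
The weather segment starts at 12:32 PM − 248 min = 8:24 AM.
The weather segment ends at 8:24 AM + 38 min = 9:02 AM.
The cold open starts at 9:02 AM + 75 min = 10:17 AM.
The cold open ends at 10:17 AM + 135 min = 12:32 PM.

12:32 PM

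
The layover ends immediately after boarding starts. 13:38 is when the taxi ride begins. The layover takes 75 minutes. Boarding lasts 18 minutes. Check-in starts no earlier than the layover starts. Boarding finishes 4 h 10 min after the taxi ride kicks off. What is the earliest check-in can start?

Boarding ends at 13:38 + 250 min = 17:48.
Boarding starts at 17:48 − 18 min = 17:30.
So the layover ends at 17:30.
The layover starts at 17:30 − 75 min = 16:15.
Check-in is bounded by the layover, so the earliest it can start is 16:15.

16:15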